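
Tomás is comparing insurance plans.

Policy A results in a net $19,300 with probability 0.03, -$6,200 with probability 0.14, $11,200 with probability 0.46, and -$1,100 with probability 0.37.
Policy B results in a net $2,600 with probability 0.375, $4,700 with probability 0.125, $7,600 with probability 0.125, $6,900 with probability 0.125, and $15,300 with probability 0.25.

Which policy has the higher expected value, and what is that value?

Policy A = 0.03 × 19300 + 0.14 × (-6200) + 0.46 × 11200 + 0.37 × (-1100) = 579 − 868 + 5152 − 407 = 4456
Policy B = 0.375 × 2600 + 0.125 × 4700 + 0.125 × 7600 + 0.125 × 6900 + 0.25 × 15300 = 975 + 587.5 + 950 + 862.5 + 3825 = 7200

Policy B ($7,200)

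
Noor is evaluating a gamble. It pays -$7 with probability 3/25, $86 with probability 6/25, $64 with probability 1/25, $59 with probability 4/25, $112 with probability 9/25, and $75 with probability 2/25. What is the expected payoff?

EV = 3/25 × (-7) + 6/25 × 86 + 1/25 × 64 + 4/25 × 59 + 9/25 × 112 + 2/25 × 75 = -0.84 + 20.64 + 2.56 + 9.44 + 40.32 + 6 = 78.12

$78.12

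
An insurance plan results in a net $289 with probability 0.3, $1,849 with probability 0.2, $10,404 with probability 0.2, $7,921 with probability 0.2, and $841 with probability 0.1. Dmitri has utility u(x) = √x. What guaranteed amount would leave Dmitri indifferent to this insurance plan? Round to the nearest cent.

$3,003.04

E[u] = 0.3·√289 + 0.2·√1849 + 0.2·√10404 + 0.2·√7921 + 0.1·√841 = 0.3·17 + 0.2·43 + 0.2·102 + 0.2·89 + 0.1·29 = 54.8
CE = (54.8)² = 3003.04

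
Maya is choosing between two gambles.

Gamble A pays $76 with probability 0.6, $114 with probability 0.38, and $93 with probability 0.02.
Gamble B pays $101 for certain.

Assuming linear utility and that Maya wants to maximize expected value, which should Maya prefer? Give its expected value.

Gamble A = 0.6 × 76 + 0.38 × 114 + 0.02 × 93 = 45.6 + 43.32 + 1.86 = 90.78
Gamble B: 101 (certain)

Gamble B ($101)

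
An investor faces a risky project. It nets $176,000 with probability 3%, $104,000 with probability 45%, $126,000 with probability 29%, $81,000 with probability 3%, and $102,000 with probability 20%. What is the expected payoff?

EV = 0.03 × 176000 + 0.45 × 104000 + 0.29 × 126000 + 0.03 × 81000 + 0.2 × 102000 = 5280 + 46800 + 36540 + 2430 + 20400 = 111450

$111,450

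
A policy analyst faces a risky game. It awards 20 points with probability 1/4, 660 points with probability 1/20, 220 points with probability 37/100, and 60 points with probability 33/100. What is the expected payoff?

139.2 points

EV = 1/4 × 20 + 1/20 × 660 + 37/100 × 220 + 33/100 × 60 = 5 + 33 + 81.4 + 19.8 = 139.2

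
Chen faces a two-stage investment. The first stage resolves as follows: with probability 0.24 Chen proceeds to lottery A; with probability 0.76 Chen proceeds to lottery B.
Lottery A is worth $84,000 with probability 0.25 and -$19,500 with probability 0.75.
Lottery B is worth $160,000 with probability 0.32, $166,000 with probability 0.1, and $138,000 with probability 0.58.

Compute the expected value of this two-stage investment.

EV(A) = 0.25 × 84000 + 0.75 × (-19500) = 21000 − 14625 = 6375
EV(B) = 0.32 × 160000 + 0.1 × 166000 + 0.58 × 138000 = 51200 + 16600 + 80040 = 147840
Overall = 0.24 × 6375 + 0.76 × 147840 = 1530 + 112358.4 = 113888.4

$113,888.40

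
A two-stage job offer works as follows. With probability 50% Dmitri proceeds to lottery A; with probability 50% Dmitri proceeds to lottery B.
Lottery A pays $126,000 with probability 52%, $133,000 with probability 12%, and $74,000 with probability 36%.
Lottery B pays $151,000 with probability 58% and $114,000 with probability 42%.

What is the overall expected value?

$121,790

EV(A) = 0.52 × 126000 + 0.12 × 133000 + 0.36 × 74000 = 65520 + 15960 + 26640 = 108120
EV(B) = 0.58 × 151000 + 0.42 × 114000 = 87580 + 47880 = 135460
Overall = 0.5 × 108120 + 0.5 × 135460 = 54060 + 67730 = 121790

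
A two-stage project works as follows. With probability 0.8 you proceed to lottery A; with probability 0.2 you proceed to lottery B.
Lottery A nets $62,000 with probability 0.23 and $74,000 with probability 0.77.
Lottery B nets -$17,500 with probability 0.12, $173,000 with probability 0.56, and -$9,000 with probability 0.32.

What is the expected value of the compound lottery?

EV(A) = 0.23 × 62000 + 0.77 × 74000 = 14260 + 56980 = 71240
EV(B) = 0.12 × (-17500) + 0.56 × 173000 + 0.32 × (-9000) = -2100 + 96880 − 2880 = 91900
Overall = 0.8 × 71240 + 0.2 × 91900 = 56992 + 18380 = 75372

$75,372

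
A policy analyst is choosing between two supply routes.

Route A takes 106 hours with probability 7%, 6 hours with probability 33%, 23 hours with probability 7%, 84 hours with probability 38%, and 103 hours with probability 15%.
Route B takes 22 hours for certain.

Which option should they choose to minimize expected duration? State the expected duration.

Route A = 0.07 × 106 + 0.33 × 6 + 0.07 × 23 + 0.38 × 84 + 0.15 × 103 = 7.42 + 1.98 + 1.61 + 31.92 + 15.45 = 58.38
Route B: 22 (certain)

Route B (22 hours)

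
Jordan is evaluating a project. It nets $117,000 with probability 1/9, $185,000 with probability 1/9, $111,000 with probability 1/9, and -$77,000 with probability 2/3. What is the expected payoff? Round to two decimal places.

EV = 1/9 × 117000 + 1/9 × 185000 + 1/9 × 111000 + 2/3 × (-77000) = 13000 + 20555.5556 + 12333.3333 − 51333.3333 = -5444.4444

-$5,444.44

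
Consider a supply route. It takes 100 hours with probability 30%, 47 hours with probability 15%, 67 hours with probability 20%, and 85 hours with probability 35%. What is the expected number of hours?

EV = 0.3 × 100 + 0.15 × 47 + 0.2 × 67 + 0.35 × 85 = 30 + 7.05 + 13.4 + 29.75 = 80.2

80.2 hours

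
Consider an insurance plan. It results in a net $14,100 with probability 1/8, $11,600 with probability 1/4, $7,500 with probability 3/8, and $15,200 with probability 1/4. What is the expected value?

$11,275

EV = 1/8 × 14100 + 1/4 × 11600 + 3/8 × 7500 + 1/4 × 15200 = 1762.5 + 2900 + 2812.5 + 3800 = 11275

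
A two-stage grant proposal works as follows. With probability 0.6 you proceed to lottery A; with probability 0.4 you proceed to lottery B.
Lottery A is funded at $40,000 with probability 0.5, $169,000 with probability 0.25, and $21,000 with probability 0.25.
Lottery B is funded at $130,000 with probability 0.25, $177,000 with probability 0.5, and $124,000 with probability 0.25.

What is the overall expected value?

EV(A) = 0.5 × 40000 + 0.25 × 169000 + 0.25 × 21000 = 20000 + 42250 + 5250 = 67500
EV(B) = 0.25 × 130000 + 0.5 × 177000 + 0.25 × 124000 = 32500 + 88500 + 31000 = 152000
Overall = 0.6 × 67500 + 0.4 × 152000 = 40500 + 60800 = 101300

$101,300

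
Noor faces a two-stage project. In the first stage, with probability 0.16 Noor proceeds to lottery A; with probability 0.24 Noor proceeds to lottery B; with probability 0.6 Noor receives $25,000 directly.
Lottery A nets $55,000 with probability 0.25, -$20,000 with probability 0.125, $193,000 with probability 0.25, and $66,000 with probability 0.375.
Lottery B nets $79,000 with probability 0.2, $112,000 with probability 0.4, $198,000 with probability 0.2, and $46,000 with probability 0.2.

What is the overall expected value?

EV(A) = 0.25 × 55000 + 0.125 × (-20000) + 0.25 × 193000 + 0.375 × 66000 = 13750 − 2500 + 48250 + 24750 = 84250
EV(B) = 0.2 × 79000 + 0.4 × 112000 + 0.2 × 198000 + 0.2 × 46000 = 15800 + 44800 + 39600 + 9200 = 109400
Branch C: 25000 (certain)
Overall = 0.16 × 84250 + 0.24 × 109400 + 0.6 × 25000 = 13480 + 26256 + 15000 = 54736

$54,736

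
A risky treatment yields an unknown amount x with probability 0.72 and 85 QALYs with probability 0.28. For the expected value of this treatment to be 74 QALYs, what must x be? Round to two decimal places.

x = 69.72 QALYs

0.72·x + 0.28·85 = 74
0.72·x = 74 − 23.8 = 50.2
x = 50.2 / 0.72 = 69.7222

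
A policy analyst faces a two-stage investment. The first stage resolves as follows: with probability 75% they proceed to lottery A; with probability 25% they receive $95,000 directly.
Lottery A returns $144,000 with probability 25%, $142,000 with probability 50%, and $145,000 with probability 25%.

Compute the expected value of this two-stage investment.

EV(A) = 0.25 × 144000 + 0.5 × 142000 + 0.25 × 145000 = 36000 + 71000 + 36250 = 143250
Branch B: 95000 (certain)
Overall = 0.75 × 143250 + 0.25 × 95000 = 107437.5 + 23750 = 131187.5

$131,187.50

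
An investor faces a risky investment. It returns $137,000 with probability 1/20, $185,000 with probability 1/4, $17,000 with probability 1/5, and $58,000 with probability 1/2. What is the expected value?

EV = 1/20 × 137000 + 1/4 × 185000 + 1/5 × 17000 + 1/2 × 58000 = 6850 + 46250 + 3400 + 29000 = 85500

$85,500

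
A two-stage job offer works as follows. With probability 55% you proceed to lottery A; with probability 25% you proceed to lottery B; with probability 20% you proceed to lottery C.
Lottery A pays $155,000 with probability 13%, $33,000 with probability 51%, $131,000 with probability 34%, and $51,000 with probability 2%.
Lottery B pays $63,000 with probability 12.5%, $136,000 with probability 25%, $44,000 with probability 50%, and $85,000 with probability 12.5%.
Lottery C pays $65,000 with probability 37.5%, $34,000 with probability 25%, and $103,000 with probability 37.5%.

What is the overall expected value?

EV(A) = 0.13 × 155000 + 0.51 × 33000 + 0.34 × 131000 + 0.02 × 51000 = 20150 + 16830 + 44540 + 1020 = 82540
EV(B) = 0.125 × 63000 + 0.25 × 136000 + 0.5 × 44000 + 0.125 × 85000 = 7875 + 34000 + 22000 + 10625 = 74500
EV(C) = 0.375 × 65000 + 0.25 × 34000 + 0.375 × 103000 = 24375 + 8500 + 38625 = 71500
Overall = 0.55 × 82540 + 0.25 × 74500 + 0.2 × 71500 = 45397 + 18625 + 14300 = 78322

$78,322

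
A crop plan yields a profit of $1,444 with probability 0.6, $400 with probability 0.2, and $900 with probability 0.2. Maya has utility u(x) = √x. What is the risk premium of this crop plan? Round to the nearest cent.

E[u] = 0.6·√1444 + 0.2·√400 + 0.2·√900 = 0.6·38 + 0.2·20 + 0.2·30 = 32.8
CE = (32.8)² = 1075.84
Risk premium = EV − CE = 1126.4 − 1075.84 = 50.56

$50.56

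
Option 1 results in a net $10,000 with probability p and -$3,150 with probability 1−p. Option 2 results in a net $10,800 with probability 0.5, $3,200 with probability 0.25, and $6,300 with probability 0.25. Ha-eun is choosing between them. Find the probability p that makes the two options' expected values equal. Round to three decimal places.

EV(Option 2) = 0.5 × 10800 + 0.25 × 3200 + 0.25 × 6300 = 5400 + 800 + 1575 = 7775
p·10000 + (1−p)·(-3150) = 7775
13150p − 3150 = 7775
p = (7775 + 3150) / 13150

p = 0.831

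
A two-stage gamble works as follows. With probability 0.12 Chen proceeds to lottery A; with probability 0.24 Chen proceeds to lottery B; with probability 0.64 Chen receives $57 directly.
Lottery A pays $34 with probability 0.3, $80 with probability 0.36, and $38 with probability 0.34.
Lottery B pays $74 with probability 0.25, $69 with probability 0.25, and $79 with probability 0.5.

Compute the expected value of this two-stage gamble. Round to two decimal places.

$60.77

EV(A) = 0.3 × 34 + 0.36 × 80 + 0.34 × 38 = 10.2 + 28.8 + 12.92 = 51.92
EV(B) = 0.25 × 74 + 0.25 × 69 + 0.5 × 79 = 18.5 + 17.25 + 39.5 = 75.25
Branch C: 57 (certain)
Overall = 0.12 × 51.92 + 0.24 × 75.25 + 0.64 × 57 = 6.2304 + 18.06 + 36.48 = 60.7704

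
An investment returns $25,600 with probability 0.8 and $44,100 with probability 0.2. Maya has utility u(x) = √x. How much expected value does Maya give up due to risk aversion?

E[u] = 0.8·√25600 + 0.2·√44100 = 0.8·160 + 0.2·210 = 170
CE = (170)² = 28900
Risk premium = EV − CE = 29300 − 28900 = 400

$400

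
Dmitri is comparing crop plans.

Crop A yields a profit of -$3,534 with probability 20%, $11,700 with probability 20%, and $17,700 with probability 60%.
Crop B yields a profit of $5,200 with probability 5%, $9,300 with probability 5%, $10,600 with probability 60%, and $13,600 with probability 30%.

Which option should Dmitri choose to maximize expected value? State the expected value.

Crop A = 0.2 × (-3534) + 0.2 × 11700 + 0.6 × 17700 = -706.8 + 2340 + 10620 = 12253.2
Crop B = 0.05 × 5200 + 0.05 × 9300 + 0.6 × 10600 + 0.3 × 13600 = 260 + 465 + 6360 + 4080 = 11165

Crop A ($12,253.20)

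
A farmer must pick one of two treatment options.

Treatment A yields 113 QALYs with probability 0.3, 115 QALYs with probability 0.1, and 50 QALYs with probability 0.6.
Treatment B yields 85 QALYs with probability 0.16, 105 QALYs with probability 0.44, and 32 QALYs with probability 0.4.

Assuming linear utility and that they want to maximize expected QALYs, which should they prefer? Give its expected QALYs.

Treatment A (75.4 QALYs)

Treatment A = 0.3 × 113 + 0.1 × 115 + 0.6 × 50 = 33.9 + 11.5 + 30 = 75.4
Treatment B = 0.16 × 85 + 0.44 × 105 + 0.4 × 32 = 13.6 + 46.2 + 12.8 = 72.6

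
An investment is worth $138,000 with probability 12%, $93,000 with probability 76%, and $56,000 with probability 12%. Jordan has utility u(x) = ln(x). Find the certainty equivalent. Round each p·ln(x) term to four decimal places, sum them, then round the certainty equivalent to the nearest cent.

$91,757.09

E[u] = 0.12·ln(138000) + 0.76·ln(93000) + 0.12·ln(56000) = 1.4202 + 8.6947 + 1.3120 = 11.4269
CE = e^11.4269 ≈ 91757.09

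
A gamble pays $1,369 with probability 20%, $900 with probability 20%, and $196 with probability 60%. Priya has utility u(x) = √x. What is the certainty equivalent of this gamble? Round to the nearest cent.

E[u] = 0.2·√1369 + 0.2·√900 + 0.6·√196 = 0.2·37 + 0.2·30 + 0.6·14 = 21.8
CE = (21.8)² = 475.24

$475.24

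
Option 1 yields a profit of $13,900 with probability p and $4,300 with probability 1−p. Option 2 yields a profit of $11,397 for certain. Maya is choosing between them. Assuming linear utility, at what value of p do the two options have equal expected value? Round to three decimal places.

p = 0.739

p·13900 + (1−p)·4300 = 11397
9600p + 4300 = 11397
p = (11397 − 4300) / 9600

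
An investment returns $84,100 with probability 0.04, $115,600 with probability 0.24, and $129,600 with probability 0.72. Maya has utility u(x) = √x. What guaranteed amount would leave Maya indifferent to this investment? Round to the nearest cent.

E[u] = 0.04·√84100 + 0.24·√115600 + 0.72·√129600 = 0.04·290 + 0.24·340 + 0.72·360 = 352.4
CE = (352.4)² = 124185.76

$124,185.76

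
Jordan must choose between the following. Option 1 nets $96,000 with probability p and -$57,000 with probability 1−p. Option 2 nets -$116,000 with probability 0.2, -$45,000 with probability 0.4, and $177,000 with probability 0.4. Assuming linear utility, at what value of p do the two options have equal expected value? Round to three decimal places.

EV(Option 2) = 0.2 × (-116000) + 0.4 × (-45000) + 0.4 × 177000 = -23200 − 18000 + 70800 = 29600
p·96000 + (1−p)·(-57000) = 29600
153000p − 57000 = 29600
p = (29600 + 57000) / 153000

p = 0.566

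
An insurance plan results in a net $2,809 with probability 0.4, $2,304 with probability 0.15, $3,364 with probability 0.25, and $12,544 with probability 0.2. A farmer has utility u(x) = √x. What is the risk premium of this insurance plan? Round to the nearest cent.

E[u] = 0.4·√2809 + 0.15·√2304 + 0.25·√3364 + 0.2·√12544 = 0.4·53 + 0.15·48 + 0.25·58 + 0.2·112 = 65.3
CE = (65.3)² = 4264.09
Risk premium = EV − CE = 4819 − 4264.09 = 554.91

$554.91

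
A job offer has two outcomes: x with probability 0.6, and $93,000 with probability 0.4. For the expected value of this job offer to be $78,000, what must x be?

x = $68,000

0.6·x + 0.4·93000 = 78000
0.6·x = 78000 − 37200 = 40800
x = 40800 / 0.6 = 68000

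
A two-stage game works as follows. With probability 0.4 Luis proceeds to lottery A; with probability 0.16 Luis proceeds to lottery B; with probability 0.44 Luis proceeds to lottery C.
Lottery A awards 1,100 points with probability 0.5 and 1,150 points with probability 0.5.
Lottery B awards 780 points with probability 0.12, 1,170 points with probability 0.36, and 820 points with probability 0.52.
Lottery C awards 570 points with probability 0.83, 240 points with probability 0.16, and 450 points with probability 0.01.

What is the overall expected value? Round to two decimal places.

EV(A) = 0.5 × 1100 + 0.5 × 1150 = 550 + 575 = 1125
EV(B) = 0.12 × 780 + 0.36 × 1170 + 0.52 × 820 = 93.6 + 421.2 + 426.4 = 941.2
EV(C) = 0.83 × 570 + 0.16 × 240 + 0.01 × 450 = 473.1 + 38.4 + 4.5 = 516
Overall = 0.4 × 1125 + 0.16 × 941.2 + 0.44 × 516 = 450 + 150.592 + 227.04 = 827.632

827.63 points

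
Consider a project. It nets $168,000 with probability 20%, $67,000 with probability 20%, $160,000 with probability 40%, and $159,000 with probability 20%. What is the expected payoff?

$142,800

EV = 0.2 × 168000 + 0.2 × 67000 + 0.4 × 160000 + 0.2 × 159000 = 33600 + 13400 + 64000 + 31800 = 142800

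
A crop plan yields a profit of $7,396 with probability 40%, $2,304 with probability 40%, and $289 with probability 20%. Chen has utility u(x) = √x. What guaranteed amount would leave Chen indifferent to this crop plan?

E[u] = 0.4·√7396 + 0.4·√2304 + 0.2·√289 = 0.4·86 + 0.4·48 + 0.2·17 = 57
CE = (57)² = 3249

$3,249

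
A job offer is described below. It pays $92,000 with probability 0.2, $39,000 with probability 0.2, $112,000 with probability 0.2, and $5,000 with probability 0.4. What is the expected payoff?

EV = 0.2 × 92000 + 0.2 × 39000 + 0.2 × 112000 + 0.4 × 5000 = 18400 + 7800 + 22400 + 2000 = 50600

$50,600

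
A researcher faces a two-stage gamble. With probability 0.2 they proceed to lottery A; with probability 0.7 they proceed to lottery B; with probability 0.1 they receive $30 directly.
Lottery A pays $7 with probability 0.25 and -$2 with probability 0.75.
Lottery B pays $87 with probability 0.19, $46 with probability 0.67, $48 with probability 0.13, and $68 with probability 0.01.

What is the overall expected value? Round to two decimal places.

$41.04

EV(A) = 0.25 × 7 + 0.75 × (-2) = 1.75 − 1.5 = 0.25
EV(B) = 0.19 × 87 + 0.67 × 46 + 0.13 × 48 + 0.01 × 68 = 16.53 + 30.82 + 6.24 + 0.68 = 54.27
Branch C: 30 (certain)
Overall = 0.2 × 0.25 + 0.7 × 54.27 + 0.1 × 30 = 0.05 + 37.989 + 3 = 41.039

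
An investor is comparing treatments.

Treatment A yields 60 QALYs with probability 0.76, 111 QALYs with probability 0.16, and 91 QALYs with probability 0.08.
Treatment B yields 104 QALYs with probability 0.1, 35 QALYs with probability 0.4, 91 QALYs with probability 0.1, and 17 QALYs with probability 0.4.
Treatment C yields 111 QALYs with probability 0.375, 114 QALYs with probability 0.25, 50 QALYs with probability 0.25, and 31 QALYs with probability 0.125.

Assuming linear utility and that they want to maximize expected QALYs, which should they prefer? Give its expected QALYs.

Treatment C (86.5 QALYs)

Treatment A = 0.76 × 60 + 0.16 × 111 + 0.08 × 91 = 45.6 + 17.76 + 7.28 = 70.64
Treatment B = 0.1 × 104 + 0.4 × 35 + 0.1 × 91 + 0.4 × 17 = 10.4 + 14 + 9.1 + 6.8 = 40.3
Treatment C = 0.375 × 111 + 0.25 × 114 + 0.25 × 50 + 0.125 × 31 = 41.625 + 28.5 + 12.5 + 3.875 = 86.5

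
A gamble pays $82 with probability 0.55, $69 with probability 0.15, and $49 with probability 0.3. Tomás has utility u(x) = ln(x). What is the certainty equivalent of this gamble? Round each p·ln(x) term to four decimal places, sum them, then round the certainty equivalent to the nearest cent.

E[u] = 0.55·ln(82) + 0.15·ln(69) + 0.3·ln(49) = 2.4237 + 0.6351 + 1.1675 = 4.2263
CE = e^4.2263 ≈ 68.46

$68.46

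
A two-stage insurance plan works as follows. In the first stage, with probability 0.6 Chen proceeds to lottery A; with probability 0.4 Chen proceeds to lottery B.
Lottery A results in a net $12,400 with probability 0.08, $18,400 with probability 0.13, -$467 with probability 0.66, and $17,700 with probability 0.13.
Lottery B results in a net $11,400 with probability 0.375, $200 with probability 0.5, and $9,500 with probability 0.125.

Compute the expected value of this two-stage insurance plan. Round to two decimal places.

$5,451.07

EV(A) = 0.08 × 12400 + 0.13 × 18400 + 0.66 × (-467) + 0.13 × 17700 = 992 + 2392 − 308.22 + 2301 = 5376.78
EV(B) = 0.375 × 11400 + 0.5 × 200 + 0.125 × 9500 = 4275 + 100 + 1187.5 = 5562.5
Overall = 0.6 × 5376.78 + 0.4 × 5562.5 = 3226.068 + 2225 = 5451.068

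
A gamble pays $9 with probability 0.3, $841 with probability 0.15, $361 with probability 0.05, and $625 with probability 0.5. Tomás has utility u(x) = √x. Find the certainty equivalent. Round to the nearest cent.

$349.69

E[u] = 0.3·√9 + 0.15·√841 + 0.05·√361 + 0.5·√625 = 0.3·3 + 0.15·29 + 0.05·19 + 0.5·25 = 18.7
CE = (18.7)² = 349.69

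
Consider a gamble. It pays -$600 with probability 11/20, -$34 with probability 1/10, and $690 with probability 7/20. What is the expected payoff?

-$91.90

EV = 11/20 × (-600) + 1/10 × (-34) + 7/20 × 690 = -330 − 3.4 + 241.5 = -91.9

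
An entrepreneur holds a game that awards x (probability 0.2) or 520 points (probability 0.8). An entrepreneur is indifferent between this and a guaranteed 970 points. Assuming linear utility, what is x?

0.2·x + 0.8·520 = 970
0.2·x = 970 − 416 = 554
x = 554 / 0.2 = 2770

x = 2,770 points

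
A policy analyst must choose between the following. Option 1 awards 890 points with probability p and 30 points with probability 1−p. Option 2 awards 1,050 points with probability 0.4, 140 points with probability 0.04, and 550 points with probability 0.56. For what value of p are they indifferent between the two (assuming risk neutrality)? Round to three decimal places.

EV(Option 2) = 0.4 × 1050 + 0.04 × 140 + 0.56 × 550 = 420 + 5.6 + 308 = 733.6
p·890 + (1−p)·30 = 733.6
860p + 30 = 733.6
p = (733.6 − 30) / 860

p = 0.818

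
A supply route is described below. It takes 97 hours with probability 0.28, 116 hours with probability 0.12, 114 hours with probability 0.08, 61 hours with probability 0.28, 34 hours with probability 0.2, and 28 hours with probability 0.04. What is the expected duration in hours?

EV = 0.28 × 97 + 0.12 × 116 + 0.08 × 114 + 0.28 × 61 + 0.2 × 34 + 0.04 × 28 = 27.16 + 13.92 + 9.12 + 17.08 + 6.8 + 1.12 = 75.2

75.2 hours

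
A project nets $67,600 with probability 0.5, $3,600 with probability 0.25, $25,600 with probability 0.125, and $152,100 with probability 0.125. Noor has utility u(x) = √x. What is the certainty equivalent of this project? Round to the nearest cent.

$45,689.06

E[u] = 0.5·√67600 + 0.25·√3600 + 0.125·√25600 + 0.125·√152100 = 0.5·260 + 0.25·60 + 0.125·160 + 0.125·390 = 213.75
CE = (213.75)² = 45689.0625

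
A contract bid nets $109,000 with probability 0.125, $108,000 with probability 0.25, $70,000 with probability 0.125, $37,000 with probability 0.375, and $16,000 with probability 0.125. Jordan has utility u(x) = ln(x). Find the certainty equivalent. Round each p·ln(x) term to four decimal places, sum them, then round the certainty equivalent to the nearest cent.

$53,981.68

E[u] = 0.125·ln(109000) + 0.25·ln(108000) + 0.125·ln(70000) + 0.375·ln(37000) + 0.125·ln(16000) = 1.4499 + 2.8975 + 1.3945 + 3.9445 + 1.2100 = 10.8964
CE = e^10.8964 ≈ 53981.68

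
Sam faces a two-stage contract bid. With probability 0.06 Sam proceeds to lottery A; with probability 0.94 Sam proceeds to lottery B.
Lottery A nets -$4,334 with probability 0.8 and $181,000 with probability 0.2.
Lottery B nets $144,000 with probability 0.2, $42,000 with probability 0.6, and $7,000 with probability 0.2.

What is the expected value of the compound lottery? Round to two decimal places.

$54,039.97

EV(A) = 0.8 × (-4334) + 0.2 × 181000 = -3467.2 + 36200 = 32732.8
EV(B) = 0.2 × 144000 + 0.6 × 42000 + 0.2 × 7000 = 28800 + 25200 + 1400 = 55400
Overall = 0.06 × 32732.8 + 0.94 × 55400 = 1963.968 + 52076 = 54039.968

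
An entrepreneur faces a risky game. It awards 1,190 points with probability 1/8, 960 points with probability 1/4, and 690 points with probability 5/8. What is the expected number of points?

EV = 1/8 × 1190 + 1/4 × 960 + 5/8 × 690 = 148.75 + 240 + 431.25 = 820

820 points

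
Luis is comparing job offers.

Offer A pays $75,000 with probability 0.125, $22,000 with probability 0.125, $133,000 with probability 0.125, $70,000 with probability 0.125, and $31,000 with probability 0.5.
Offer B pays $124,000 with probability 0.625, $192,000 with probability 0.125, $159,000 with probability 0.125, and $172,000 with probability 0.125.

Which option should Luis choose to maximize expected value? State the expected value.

Offer A = 0.125 × 75000 + 0.125 × 22000 + 0.125 × 133000 + 0.125 × 70000 + 0.5 × 31000 = 9375 + 2750 + 16625 + 8750 + 15500 = 53000
Offer B = 0.625 × 124000 + 0.125 × 192000 + 0.125 × 159000 + 0.125 × 172000 = 77500 + 24000 + 19875 + 21500 = 142875

Offer B ($142,875)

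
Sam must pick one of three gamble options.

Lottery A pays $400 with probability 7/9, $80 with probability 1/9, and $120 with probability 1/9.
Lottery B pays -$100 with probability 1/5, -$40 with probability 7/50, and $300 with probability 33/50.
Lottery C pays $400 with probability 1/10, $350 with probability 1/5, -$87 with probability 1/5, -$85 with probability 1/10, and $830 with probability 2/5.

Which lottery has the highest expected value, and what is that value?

Lottery A = 7/9 × 400 + 1/9 × 80 + 1/9 × 120 = 311.1111 + 8.8889 + 13.3333 = 333.3333
Lottery B = 1/5 × (-100) + 7/50 × (-40) + 33/50 × 300 = -20 − 5.6 + 198 = 172.4
Lottery C = 1/10 × 400 + 1/5 × 350 + 1/5 × (-87) + 1/10 × (-85) + 2/5 × 830 = 40 + 70 − 17.4 − 8.5 + 332 = 416.1

Lottery C ($416.10)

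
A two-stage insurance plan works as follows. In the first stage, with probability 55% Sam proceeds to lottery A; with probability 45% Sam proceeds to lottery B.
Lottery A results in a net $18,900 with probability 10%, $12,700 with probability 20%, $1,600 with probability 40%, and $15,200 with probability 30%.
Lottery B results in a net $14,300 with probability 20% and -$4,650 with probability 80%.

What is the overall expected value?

EV(A) = 0.1 × 18900 + 0.2 × 12700 + 0.4 × 1600 + 0.3 × 15200 = 1890 + 2540 + 640 + 4560 = 9630
EV(B) = 0.2 × 14300 + 0.8 × (-4650) = 2860 − 3720 = -860
Overall = 0.55 × 9630 + 0.45 × (-860) = 5296.5 − 387 = 4909.5

$4,909.50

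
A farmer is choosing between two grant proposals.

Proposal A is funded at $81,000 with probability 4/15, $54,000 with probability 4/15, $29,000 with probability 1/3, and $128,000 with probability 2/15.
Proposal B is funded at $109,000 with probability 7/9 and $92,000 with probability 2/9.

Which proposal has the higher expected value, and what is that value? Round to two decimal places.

Proposal B ($105,222.22)

Proposal A = 4/15 × 81000 + 4/15 × 54000 + 1/3 × 29000 + 2/15 × 128000 = 21600 + 14400 + 9666.6667 + 17066.6667 = 62733.3333
Proposal B = 7/9 × 109000 + 2/9 × 92000 = 84777.7778 + 20444.4444 = 105222.2222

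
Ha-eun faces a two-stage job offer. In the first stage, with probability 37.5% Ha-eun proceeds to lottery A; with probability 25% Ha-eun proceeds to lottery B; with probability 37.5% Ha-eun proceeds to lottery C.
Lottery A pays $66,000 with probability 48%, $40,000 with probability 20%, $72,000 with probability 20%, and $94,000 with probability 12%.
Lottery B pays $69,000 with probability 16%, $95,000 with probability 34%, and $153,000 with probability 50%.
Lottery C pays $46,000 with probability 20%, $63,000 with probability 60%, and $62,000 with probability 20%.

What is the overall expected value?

EV(A) = 0.48 × 66000 + 0.2 × 40000 + 0.2 × 72000 + 0.12 × 94000 = 31680 + 8000 + 14400 + 11280 = 65360
EV(B) = 0.16 × 69000 + 0.34 × 95000 + 0.5 × 153000 = 11040 + 32300 + 76500 = 119840
EV(C) = 0.2 × 46000 + 0.6 × 63000 + 0.2 × 62000 = 9200 + 37800 + 12400 = 59400
Overall = 0.375 × 65360 + 0.25 × 119840 + 0.375 × 59400 = 24510 + 29960 + 22275 = 76745

$76,745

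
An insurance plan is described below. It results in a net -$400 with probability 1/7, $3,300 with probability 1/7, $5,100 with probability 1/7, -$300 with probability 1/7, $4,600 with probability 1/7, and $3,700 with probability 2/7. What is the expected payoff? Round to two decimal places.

EV = 1/7 × (-400) + 1/7 × 3300 + 1/7 × 5100 + 1/7 × (-300) + 1/7 × 4600 + 2/7 × 3700 = -57.1429 + 471.4286 + 728.5714 − 42.8571 + 657.1429 + 1057.1429 = 2814.2857

$2,814.29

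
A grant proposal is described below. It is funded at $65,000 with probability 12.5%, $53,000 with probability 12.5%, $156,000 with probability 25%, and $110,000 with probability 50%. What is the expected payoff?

EV = 0.125 × 65000 + 0.125 × 53000 + 0.25 × 156000 + 0.5 × 110000 = 8125 + 6625 + 39000 + 55000 = 108750

$108,750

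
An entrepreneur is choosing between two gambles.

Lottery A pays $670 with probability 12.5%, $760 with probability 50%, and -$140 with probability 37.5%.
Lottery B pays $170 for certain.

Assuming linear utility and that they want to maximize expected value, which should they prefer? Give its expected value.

Lottery A = 0.125 × 670 + 0.5 × 760 + 0.375 × (-140) = 83.75 + 380 − 52.5 = 411.25
Lottery B: 170 (certain)

Lottery A ($411.25)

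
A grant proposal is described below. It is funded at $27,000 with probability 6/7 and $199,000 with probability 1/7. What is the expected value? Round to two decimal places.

$51,571.43

EV = 6/7 × 27000 + 1/7 × 199000 = 23142.8571 + 28428.5714 = 51571.4286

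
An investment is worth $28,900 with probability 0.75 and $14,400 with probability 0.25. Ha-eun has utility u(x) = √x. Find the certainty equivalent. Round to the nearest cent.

E[u] = 0.75·√28900 + 0.25·√14400 = 0.75·170 + 0.25·120 = 157.5
CE = (157.5)² = 24806.25

$24,806.25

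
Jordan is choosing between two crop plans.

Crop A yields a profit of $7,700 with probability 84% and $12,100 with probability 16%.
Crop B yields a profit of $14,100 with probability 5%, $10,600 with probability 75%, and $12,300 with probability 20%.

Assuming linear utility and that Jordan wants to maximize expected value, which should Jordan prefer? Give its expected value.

Crop B ($11,115)

Crop A = 0.84 × 7700 + 0.16 × 12100 = 6468 + 1936 = 8404
Crop B = 0.05 × 14100 + 0.75 × 10600 + 0.2 × 12300 = 705 + 7950 + 2460 = 11115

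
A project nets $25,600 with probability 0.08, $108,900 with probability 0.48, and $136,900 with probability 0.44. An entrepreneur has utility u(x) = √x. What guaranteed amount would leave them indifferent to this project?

$111,556

E[u] = 0.08·√25600 + 0.48·√108900 + 0.44·√136900 = 0.08·160 + 0.48·330 + 0.44·370 = 334
CE = (334)² = 111556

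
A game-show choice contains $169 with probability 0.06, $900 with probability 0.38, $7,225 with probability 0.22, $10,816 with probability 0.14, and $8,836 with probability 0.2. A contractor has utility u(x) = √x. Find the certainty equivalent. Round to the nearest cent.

$4,126.78

E[u] = 0.06·√169 + 0.38·√900 + 0.22·√7225 + 0.14·√10816 + 0.2·√8836 = 0.06·13 + 0.38·30 + 0.22·85 + 0.14·104 + 0.2·94 = 64.24
CE = (64.24)² = 4126.7776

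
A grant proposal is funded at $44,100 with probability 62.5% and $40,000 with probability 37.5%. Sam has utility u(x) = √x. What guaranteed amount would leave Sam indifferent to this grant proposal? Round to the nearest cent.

$42,539.06

E[u] = 0.625·√44100 + 0.375·√40000 = 0.625·210 + 0.375·200 = 206.25
CE = (206.25)² = 42539.0625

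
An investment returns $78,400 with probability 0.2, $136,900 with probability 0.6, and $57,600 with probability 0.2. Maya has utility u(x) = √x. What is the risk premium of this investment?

$3,064

E[u] = 0.2·√78400 + 0.6·√136900 + 0.2·√57600 = 0.2·280 + 0.6·370 + 0.2·240 = 326
CE = (326)² = 106276
Risk premium = EV − CE = 109340 − 106276 = 3064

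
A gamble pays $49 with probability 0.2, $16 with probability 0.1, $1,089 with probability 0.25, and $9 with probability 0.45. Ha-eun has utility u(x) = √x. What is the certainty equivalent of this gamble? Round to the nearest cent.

$129.96

E[u] = 0.2·√49 + 0.1·√16 + 0.25·√1089 + 0.45·√9 = 0.2·7 + 0.1·4 + 0.25·33 + 0.45·3 = 11.4
CE = (11.4)² = 129.96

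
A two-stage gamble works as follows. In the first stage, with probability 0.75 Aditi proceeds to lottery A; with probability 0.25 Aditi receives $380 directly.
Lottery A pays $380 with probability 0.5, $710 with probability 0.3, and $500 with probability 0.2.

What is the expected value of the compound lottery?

$472.25

EV(A) = 0.5 × 380 + 0.3 × 710 + 0.2 × 500 = 190 + 213 + 100 = 503
Branch B: 380 (certain)
Overall = 0.75 × 503 + 0.25 × 380 = 377.25 + 95 = 472.25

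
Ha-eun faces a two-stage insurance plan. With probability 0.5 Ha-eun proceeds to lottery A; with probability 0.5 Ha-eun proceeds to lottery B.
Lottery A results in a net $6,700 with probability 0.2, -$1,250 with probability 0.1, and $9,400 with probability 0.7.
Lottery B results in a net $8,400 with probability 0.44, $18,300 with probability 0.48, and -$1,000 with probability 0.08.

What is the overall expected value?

EV(A) = 0.2 × 6700 + 0.1 × (-1250) + 0.7 × 9400 = 1340 − 125 + 6580 = 7795
EV(B) = 0.44 × 8400 + 0.48 × 18300 + 0.08 × (-1000) = 3696 + 8784 − 80 = 12400
Overall = 0.5 × 7795 + 0.5 × 12400 = 3897.5 + 6200 = 10097.5

$10,097.50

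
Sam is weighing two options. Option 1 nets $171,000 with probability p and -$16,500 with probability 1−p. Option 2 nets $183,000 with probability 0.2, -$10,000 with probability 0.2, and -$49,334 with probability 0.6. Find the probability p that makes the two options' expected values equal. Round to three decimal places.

EV(Option 2) = 0.2 × 183000 + 0.2 × (-10000) + 0.6 × (-49334) = 36600 − 2000 − 29600.4 = 4999.6
p·171000 + (1−p)·(-16500) = 4999.6
187500p − 16500 = 4999.6
p = (4999.6 + 16500) / 187500

p = 0.115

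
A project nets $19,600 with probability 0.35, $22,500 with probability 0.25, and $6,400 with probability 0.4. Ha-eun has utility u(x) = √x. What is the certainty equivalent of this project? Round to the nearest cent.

$14,042.25

E[u] = 0.35·√19600 + 0.25·√22500 + 0.4·√6400 = 0.35·140 + 0.25·150 + 0.4·80 = 118.5
CE = (118.5)² = 14042.25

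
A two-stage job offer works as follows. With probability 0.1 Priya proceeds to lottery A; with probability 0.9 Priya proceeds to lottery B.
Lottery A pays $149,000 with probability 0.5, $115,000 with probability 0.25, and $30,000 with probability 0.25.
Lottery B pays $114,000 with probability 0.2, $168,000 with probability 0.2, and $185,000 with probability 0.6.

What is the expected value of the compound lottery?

$161,735

EV(A) = 0.5 × 149000 + 0.25 × 115000 + 0.25 × 30000 = 74500 + 28750 + 7500 = 110750
EV(B) = 0.2 × 114000 + 0.2 × 168000 + 0.6 × 185000 = 22800 + 33600 + 111000 = 167400
Overall = 0.1 × 110750 + 0.9 × 167400 = 11075 + 150660 = 161735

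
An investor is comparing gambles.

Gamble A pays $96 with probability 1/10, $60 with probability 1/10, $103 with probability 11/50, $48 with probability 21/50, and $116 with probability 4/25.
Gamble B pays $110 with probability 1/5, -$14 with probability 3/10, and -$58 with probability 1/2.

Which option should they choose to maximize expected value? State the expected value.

Gamble A = 1/10 × 96 + 1/10 × 60 + 11/50 × 103 + 21/50 × 48 + 4/25 × 116 = 9.6 + 6 + 22.66 + 20.16 + 18.56 = 76.98
Gamble B = 1/5 × 110 + 3/10 × (-14) + 1/2 × (-58) = 22 − 4.2 − 29 = -11.2

Gamble A ($76.98)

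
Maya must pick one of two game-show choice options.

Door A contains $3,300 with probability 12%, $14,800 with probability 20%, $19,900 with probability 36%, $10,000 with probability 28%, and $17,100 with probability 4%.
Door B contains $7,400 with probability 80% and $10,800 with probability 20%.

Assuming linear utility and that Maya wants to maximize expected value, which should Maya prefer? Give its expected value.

Door A ($14,004)

Door A = 0.12 × 3300 + 0.2 × 14800 + 0.36 × 19900 + 0.28 × 10000 + 0.04 × 17100 = 396 + 2960 + 7164 + 2800 + 684 = 14004
Door B = 0.8 × 7400 + 0.2 × 10800 = 5920 + 2160 = 8080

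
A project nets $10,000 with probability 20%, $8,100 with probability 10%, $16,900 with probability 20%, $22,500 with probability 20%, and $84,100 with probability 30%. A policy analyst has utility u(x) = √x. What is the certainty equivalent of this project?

$29,584

E[u] = 0.2·√10000 + 0.1·√8100 + 0.2·√16900 + 0.2·√22500 + 0.3·√84100 = 0.2·100 + 0.1·90 + 0.2·130 + 0.2·150 + 0.3·290 = 172
CE = (172)² = 29584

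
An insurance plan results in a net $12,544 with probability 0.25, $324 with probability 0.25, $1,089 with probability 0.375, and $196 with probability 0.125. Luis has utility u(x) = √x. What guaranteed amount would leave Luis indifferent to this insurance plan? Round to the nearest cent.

E[u] = 0.25·√12544 + 0.25·√324 + 0.375·√1089 + 0.125·√196 = 0.25·112 + 0.25·18 + 0.375·33 + 0.125·14 = 46.625
CE = (46.625)² = 2173.890625

$2,173.89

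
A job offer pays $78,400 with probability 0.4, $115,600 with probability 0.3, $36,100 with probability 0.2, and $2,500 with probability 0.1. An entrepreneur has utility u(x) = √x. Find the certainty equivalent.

E[u] = 0.4·√78400 + 0.3·√115600 + 0.2·√36100 + 0.1·√2500 = 0.4·280 + 0.3·340 + 0.2·190 + 0.1·50 = 257
CE = (257)² = 66049

$66,049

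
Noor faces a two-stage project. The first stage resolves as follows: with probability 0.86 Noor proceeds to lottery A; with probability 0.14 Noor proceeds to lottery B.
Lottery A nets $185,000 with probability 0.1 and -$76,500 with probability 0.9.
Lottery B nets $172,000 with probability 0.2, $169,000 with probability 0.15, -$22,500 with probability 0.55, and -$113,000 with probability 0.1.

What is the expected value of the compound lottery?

EV(A) = 0.1 × 185000 + 0.9 × (-76500) = 18500 − 68850 = -50350
EV(B) = 0.2 × 172000 + 0.15 × 169000 + 0.55 × (-22500) + 0.1 × (-113000) = 34400 + 25350 − 12375 − 11300 = 36075
Overall = 0.86 × (-50350) + 0.14 × 36075 = -43301 + 5050.5 = -38250.5

-$38,250.50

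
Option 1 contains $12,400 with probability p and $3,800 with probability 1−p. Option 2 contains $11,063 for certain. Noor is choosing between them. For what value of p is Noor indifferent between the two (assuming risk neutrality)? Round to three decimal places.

p = 0.845

p·12400 + (1−p)·3800 = 11063
8600p + 3800 = 11063
p = (11063 − 3800) / 8600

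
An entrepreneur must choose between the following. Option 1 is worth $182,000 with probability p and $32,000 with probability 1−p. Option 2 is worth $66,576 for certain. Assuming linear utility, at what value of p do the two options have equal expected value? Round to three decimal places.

p = 0.231

p·182000 + (1−p)·32000 = 66576
150000p + 32000 = 66576
p = (66576 − 32000) / 150000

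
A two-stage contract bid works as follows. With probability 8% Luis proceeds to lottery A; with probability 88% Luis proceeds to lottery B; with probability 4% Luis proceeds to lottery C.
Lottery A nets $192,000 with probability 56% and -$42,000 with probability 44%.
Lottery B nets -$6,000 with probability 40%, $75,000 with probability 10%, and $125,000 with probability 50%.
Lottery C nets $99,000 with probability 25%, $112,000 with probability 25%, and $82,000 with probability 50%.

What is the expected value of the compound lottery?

$70,361.20

EV(A) = 0.56 × 192000 + 0.44 × (-42000) = 107520 − 18480 = 89040
EV(B) = 0.4 × (-6000) + 0.1 × 75000 + 0.5 × 125000 = -2400 + 7500 + 62500 = 67600
EV(C) = 0.25 × 99000 + 0.25 × 112000 + 0.5 × 82000 = 24750 + 28000 + 41000 = 93750
Overall = 0.08 × 89040 + 0.88 × 67600 + 0.04 × 93750 = 7123.2 + 59488 + 3750 = 70361.2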